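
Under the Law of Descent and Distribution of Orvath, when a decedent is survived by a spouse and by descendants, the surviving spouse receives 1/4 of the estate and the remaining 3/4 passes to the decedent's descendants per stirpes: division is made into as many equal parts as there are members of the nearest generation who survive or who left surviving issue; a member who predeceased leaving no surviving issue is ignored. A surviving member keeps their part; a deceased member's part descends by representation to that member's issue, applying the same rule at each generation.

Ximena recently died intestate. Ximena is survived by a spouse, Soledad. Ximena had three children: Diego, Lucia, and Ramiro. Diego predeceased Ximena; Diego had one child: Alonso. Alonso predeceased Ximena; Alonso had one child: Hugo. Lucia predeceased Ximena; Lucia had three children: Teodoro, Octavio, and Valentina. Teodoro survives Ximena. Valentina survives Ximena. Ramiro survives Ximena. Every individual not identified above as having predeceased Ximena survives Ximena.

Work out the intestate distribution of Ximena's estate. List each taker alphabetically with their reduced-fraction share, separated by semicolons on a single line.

Hugo 1/4; Octavio 1/12; Ramiro 1/4; Soledad 1/4; Teodoro 1/12; Valentina 1/12

Soledad, as surviving spouse, takes 1/4.
The remaining 3/4 passes to Ximena's descendants per stirpes.
The 3/4 is divided into 3 equal shares of 1/4 among Diego, Lucia, Ramiro.
Diego predeceased; the 1/4 allotted to Diego's branch passes to Diego's issue by representation.
Alonso's line is the sole branch at this level, so the full 1/4 passes to Alonso's issue by representation.
Hugo is the sole taker at this level and receives the full 1/4.
Lucia predeceased; the 1/4 allotted to Lucia's branch passes to Lucia's issue by representation.
The 1/4 is divided into 3 equal shares of 1/12 among Teodoro, Octavio, Valentina.
Teodoro is living and takes 1/12.
Octavio is living and takes 1/12.
Valentina is living and takes 1/12.
Ramiro is living and takes 1/4.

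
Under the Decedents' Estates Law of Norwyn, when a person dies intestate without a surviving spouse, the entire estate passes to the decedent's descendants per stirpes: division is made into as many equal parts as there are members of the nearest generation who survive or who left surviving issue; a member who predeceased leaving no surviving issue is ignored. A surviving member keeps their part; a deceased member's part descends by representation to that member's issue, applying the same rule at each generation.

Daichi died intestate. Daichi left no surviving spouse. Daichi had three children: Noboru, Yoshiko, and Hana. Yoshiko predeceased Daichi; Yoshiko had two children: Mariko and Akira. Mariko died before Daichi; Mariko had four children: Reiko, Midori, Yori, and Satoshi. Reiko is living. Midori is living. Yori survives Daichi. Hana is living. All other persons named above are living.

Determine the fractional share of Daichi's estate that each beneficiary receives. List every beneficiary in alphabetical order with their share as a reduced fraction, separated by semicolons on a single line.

There is no surviving spouse, so the entire estate passes to Daichi's descendants per stirpes.
The estate is divided into 3 equal shares of 1/3 among Noboru, Yoshiko, Hana.
Noboru is living and takes 1/3.
Yoshiko predeceased; the 1/3 allotted to Yoshiko's branch passes to Yoshiko's issue by representation.
The 1/3 is divided into 2 equal shares of 1/6 among Mariko, Akira.
Mariko predeceased; the 1/6 allotted to Mariko's branch passes to Mariko's issue by representation.
The 1/6 is divided into 4 equal shares of 1/24 among Reiko, Midori, Yori, Satoshi.
Reiko is living and takes 1/24.
Midori is living and takes 1/24.
Yori is living and takes 1/24.
Satoshi is living and takes 1/24.
Akira is living and takes 1/6.
Hana is living and takes 1/3.

Akira 1/6; Hana 1/3; Midori 1/24; Noboru 1/3; Reiko 1/24; Satoshi 1/24; Yori 1/24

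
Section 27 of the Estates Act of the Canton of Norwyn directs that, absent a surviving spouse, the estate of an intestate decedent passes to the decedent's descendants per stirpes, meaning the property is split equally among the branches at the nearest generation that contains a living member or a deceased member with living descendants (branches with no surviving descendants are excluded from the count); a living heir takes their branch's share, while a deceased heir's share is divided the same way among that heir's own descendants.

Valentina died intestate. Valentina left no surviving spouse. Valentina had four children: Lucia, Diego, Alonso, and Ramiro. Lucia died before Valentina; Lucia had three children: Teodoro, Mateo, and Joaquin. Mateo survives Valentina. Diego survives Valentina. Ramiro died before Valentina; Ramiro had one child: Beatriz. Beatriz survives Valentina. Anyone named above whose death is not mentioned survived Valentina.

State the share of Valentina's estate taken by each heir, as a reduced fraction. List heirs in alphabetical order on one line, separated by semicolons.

Alonso 1/4; Beatriz 1/4; Diego 1/4; Joaquin 1/12; Mateo 1/12; Teodoro 1/12

There is no surviving spouse, so the entire estate passes to Valentina's descendants per stirpes.
The estate is divided into 4 equal shares of 1/4 among Lucia, Diego, Alonso, Ramiro.
Lucia predeceased; the 1/4 allotted to Lucia's branch passes to Lucia's issue by representation.
The 1/4 is divided into 3 equal shares of 1/12 among Teodoro, Mateo, Joaquin.
Teodoro is living and takes 1/12.
Mateo is living and takes 1/12.
Joaquin is living and takes 1/12.
Diego is living and takes 1/4.
Alonso is living and takes 1/4.
Ramiro predeceased; the 1/4 allotted to Ramiro's branch passes to Ramiro's issue by representation.
Beatriz is the sole taker at this level and receives the full 1/4.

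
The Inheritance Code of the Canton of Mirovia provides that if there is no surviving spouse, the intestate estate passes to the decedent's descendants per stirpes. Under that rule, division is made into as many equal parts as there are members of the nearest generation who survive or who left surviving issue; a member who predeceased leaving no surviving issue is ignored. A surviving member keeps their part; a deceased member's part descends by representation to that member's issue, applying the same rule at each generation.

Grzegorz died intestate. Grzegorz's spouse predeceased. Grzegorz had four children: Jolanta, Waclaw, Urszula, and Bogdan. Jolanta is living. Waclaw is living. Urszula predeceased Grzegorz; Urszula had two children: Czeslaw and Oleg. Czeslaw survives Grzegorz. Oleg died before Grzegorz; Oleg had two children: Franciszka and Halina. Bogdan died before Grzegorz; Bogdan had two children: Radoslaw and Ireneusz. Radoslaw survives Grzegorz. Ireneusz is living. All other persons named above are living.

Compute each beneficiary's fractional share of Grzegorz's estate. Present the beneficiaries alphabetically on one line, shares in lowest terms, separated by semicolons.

Czeslaw 1/8; Franciszka 1/16; Halina 1/16; Ireneusz 1/8; Jolanta 1/4; Radoslaw 1/8; Waclaw 1/4

There is no surviving spouse, so the entire estate passes to Grzegorz's descendants per stirpes.
The estate is divided into 4 equal shares of 1/4 among Jolanta, Waclaw, Urszula, Bogdan.
Jolanta is living and takes 1/4.
Waclaw is living and takes 1/4.
Urszula predeceased; the 1/4 allotted to Urszula's branch passes to Urszula's issue by representation.
The 1/4 is divided into 2 equal shares of 1/8 among Czeslaw, Oleg.
Czeslaw is living and takes 1/8.
Oleg predeceased; the 1/8 allotted to Oleg's branch passes to Oleg's issue by representation.
The 1/8 is divided into 2 equal shares of 1/16 among Franciszka, Halina.
Franciszka is living and takes 1/16.
Halina is living and takes 1/16.
Bogdan predeceased; the 1/4 allotted to Bogdan's branch passes to Bogdan's issue by representation.
The 1/4 is divided into 2 equal shares of 1/8 among Radoslaw, Ireneusz.
Radoslaw is living and takes 1/8.
Ireneusz is living and takes 1/8.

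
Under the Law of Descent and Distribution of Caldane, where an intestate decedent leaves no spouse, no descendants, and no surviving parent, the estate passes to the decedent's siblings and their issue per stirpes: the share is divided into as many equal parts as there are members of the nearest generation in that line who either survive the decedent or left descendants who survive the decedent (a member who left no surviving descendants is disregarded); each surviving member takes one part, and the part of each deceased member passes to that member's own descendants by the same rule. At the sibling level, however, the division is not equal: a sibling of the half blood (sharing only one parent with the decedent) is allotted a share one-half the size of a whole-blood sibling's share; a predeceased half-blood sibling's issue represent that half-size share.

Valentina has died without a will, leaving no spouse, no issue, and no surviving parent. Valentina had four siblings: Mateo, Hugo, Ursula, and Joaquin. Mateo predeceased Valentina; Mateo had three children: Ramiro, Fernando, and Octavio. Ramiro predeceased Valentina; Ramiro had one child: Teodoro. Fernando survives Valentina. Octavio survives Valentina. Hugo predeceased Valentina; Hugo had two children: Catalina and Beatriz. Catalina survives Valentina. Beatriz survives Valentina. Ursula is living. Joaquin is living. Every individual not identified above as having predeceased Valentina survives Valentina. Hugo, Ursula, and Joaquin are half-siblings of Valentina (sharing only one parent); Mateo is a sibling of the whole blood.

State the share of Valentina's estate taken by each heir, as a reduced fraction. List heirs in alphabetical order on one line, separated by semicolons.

No spouse, descendants, or parent survives, so the estate passes to Valentina's siblings per stirpes.
Half-blood siblings count for one-half the weight of whole-blood siblings at the initial division.
Dividing 1 in proportion to weights (total weight 5/2): Mateo (weight 1) → 2/5; Hugo (weight 1/2) → 1/5; Ursula (weight 1/2) → 1/5; Joaquin (weight 1/2) → 1/5.
Mateo predeceased; the 2/5 allotted to Mateo's branch passes to Mateo's issue by representation.
The 2/5 is divided into 3 equal shares of 2/15 among Ramiro, Fernando, Octavio.
Ramiro predeceased; the 2/15 allotted to Ramiro's branch passes to Ramiro's issue by representation.
Teodoro is the sole taker at this level and receives the full 2/15.
Fernando is living and takes 2/15.
Octavio is living and takes 2/15.
Hugo predeceased; the 1/5 allotted to Hugo's branch passes to Hugo's issue by representation.
The 1/5 is divided into 2 equal shares of 1/10 among Catalina, Beatriz.
Catalina is living and takes 1/10.
Beatriz is living and takes 1/10.
Ursula is living and takes 1/5.
Joaquin is living and takes 1/5.

Beatriz 1/10; Catalina 1/10; Fernando 2/15; Joaquin 1/5; Octavio 2/15; Teodoro 2/15; Ursula 1/5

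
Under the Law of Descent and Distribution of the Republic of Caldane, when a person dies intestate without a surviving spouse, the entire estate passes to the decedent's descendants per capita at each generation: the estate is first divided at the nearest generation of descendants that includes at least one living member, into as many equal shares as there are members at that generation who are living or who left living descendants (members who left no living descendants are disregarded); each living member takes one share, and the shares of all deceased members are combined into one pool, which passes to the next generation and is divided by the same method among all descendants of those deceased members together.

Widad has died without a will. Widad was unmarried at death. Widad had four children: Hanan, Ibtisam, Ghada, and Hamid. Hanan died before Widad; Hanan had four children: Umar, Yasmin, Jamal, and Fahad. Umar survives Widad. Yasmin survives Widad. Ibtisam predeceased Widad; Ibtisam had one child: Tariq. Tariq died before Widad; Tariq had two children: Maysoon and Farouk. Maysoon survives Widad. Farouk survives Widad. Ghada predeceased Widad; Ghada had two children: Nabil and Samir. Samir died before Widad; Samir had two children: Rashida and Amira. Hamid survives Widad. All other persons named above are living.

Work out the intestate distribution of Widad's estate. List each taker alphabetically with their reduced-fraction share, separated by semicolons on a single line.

There is no surviving spouse, so the entire estate passes to Widad's descendants per capita at each generation.
At generation 1 (Hanan, Ibtisam, Ghada, Hamid) there are 4 shares of (1)/4 = 1/4 each.
Living: Hamid — each takes 1/4.
Deceased: Hanan, Ibtisam, and Ghada. Their combined 3/4 is pooled and carried to generation 2.
At generation 2 (Umar, Yasmin, Jamal, Fahad, Tariq, Nabil, Samir) there are 7 shares of (3/4)/7 = 3/28 each.
Living: Umar, Yasmin, Jamal, Fahad, and Nabil — each takes 3/28.
Deceased: Tariq and Samir. Their combined 3/14 is pooled and carried to generation 3.
At generation 3 (Maysoon, Farouk, Rashida, Amira) there are 4 shares of (3/14)/4 = 3/56 each.
Living: Maysoon, Farouk, Rashida, and Amira — each takes 3/56.

Amira 3/56; Fahad 3/28; Farouk 3/56; Hamid 1/4; Jamal 3/28; Maysoon 3/56; Nabil 3/28; Rashida 3/56; Umar 3/28; Yasmin 3/28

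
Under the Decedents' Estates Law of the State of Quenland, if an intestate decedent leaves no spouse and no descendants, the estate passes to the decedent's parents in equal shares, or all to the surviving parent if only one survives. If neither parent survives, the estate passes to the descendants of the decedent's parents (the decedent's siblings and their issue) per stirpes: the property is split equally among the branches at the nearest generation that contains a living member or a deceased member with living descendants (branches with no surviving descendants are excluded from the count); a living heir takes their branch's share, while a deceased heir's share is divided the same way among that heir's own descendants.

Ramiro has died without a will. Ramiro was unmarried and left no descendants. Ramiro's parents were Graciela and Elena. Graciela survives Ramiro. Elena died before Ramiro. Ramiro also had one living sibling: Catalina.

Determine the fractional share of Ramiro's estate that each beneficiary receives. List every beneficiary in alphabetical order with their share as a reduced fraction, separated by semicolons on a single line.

Only one parent, Graciela, survives, so Graciela takes the entire estate. The siblings take nothing because a surviving parent has priority.

Graciela 1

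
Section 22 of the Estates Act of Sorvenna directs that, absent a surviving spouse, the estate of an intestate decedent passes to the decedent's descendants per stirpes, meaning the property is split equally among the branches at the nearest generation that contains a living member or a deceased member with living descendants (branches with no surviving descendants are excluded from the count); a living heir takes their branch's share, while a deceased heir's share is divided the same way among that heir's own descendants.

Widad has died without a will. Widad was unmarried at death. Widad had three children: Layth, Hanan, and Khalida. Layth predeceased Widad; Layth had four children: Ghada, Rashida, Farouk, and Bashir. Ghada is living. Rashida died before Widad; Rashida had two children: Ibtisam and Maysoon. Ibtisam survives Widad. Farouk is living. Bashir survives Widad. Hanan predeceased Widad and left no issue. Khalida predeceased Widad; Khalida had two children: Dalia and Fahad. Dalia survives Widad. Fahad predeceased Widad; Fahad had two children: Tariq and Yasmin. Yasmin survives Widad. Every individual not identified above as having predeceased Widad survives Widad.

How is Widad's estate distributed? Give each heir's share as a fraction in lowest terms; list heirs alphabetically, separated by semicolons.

There is no surviving spouse, so the entire estate passes to Widad's descendants per stirpes.
Hanan left no surviving issue, so that branch lapses and is disregarded.
The estate is divided into 2 equal shares of 1/2 among Layth, Khalida.
Layth predeceased; the 1/2 allotted to Layth's branch passes to Layth's issue by representation.
The 1/2 is divided into 4 equal shares of 1/8 among Ghada, Rashida, Farouk, Bashir.
Ghada is living and takes 1/8.
Rashida predeceased; the 1/8 allotted to Rashida's branch passes to Rashida's issue by representation.
The 1/8 is divided into 2 equal shares of 1/16 among Ibtisam, Maysoon.
Ibtisam is living and takes 1/16.
Maysoon is living and takes 1/16.
Farouk is living and takes 1/8.
Bashir is living and takes 1/8.
Khalida predeceased; the 1/2 allotted to Khalida's branch passes to Khalida's issue by representation.
The 1/2 is divided into 2 equal shares of 1/4 among Dalia, Fahad.
Dalia is living and takes 1/4.
Fahad predeceased; the 1/4 allotted to Fahad's branch passes to Fahad's issue by representation.
The 1/4 is divided into 2 equal shares of 1/8 among Tariq, Yasmin.
Tariq is living and takes 1/8.
Yasmin is living and takes 1/8.

Bashir 1/8; Dalia 1/4; Farouk 1/8; Ghada 1/8; Ibtisam 1/16; Maysoon 1/16; Tariq 1/8; Yasmin 1/8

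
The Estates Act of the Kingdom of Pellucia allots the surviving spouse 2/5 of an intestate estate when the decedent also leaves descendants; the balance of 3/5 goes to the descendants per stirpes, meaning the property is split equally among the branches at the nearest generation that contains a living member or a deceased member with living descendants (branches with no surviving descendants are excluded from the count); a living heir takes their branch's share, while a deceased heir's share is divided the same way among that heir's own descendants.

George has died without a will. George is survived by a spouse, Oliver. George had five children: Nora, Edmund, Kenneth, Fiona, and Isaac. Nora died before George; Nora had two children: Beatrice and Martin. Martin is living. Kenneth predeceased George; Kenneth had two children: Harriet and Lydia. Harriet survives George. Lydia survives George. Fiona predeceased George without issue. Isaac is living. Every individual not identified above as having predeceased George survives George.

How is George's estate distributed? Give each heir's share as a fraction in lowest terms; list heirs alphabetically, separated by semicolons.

Beatrice 3/40; Edmund 3/20; Harriet 3/40; Isaac 3/20; Lydia 3/40; Martin 3/40; Oliver 2/5

Oliver, as surviving spouse, takes 2/5.
The remaining 3/5 passes to George's descendants per stirpes.
Fiona left no surviving issue, so that branch lapses and is disregarded.
The 3/5 is divided into 4 equal shares of 3/20 among Nora, Edmund, Kenneth, Isaac.
Nora predeceased; the 3/20 allotted to Nora's branch passes to Nora's issue by representation.
The 3/20 is divided into 2 equal shares of 3/40 among Beatrice, Martin.
Beatrice is living and takes 3/40.
Martin is living and takes 3/40.
Edmund is living and takes 3/20.
Kenneth predeceased; the 3/20 allotted to Kenneth's branch passes to Kenneth's issue by representation.
The 3/20 is divided into 2 equal shares of 3/40 among Harriet, Lydia.
Harriet is living and takes 3/40.
Lydia is living and takes 3/40.
Isaac is living and takes 3/20.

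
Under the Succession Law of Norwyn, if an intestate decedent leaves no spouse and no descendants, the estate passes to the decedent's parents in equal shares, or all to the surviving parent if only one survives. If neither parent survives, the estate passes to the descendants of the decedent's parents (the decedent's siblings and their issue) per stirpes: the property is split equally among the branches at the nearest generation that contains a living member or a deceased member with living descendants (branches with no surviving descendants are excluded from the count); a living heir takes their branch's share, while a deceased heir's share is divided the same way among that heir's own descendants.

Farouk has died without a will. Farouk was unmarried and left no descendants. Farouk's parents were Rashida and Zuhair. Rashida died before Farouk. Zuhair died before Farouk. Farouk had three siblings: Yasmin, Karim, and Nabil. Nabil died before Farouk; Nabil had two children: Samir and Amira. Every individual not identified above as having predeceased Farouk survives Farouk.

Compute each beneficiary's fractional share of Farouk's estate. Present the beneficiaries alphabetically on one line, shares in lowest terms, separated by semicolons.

Neither parent survives and there are no descendants, so the estate passes to Farouk's siblings and their issue per stirpes.
The estate is divided into 3 equal shares of 1/3 among Yasmin, Karim, Nabil.
Yasmin is living and takes 1/3.
Karim is living and takes 1/3.
Nabil predeceased; the 1/3 allotted to Nabil's branch passes to Nabil's issue by representation.
The 1/3 is divided into 2 equal shares of 1/6 among Samir, Amira.
Samir is living and takes 1/6.
Amira is living and takes 1/6.

Amira 1/6; Karim 1/3; Samir 1/6; Yasmin 1/3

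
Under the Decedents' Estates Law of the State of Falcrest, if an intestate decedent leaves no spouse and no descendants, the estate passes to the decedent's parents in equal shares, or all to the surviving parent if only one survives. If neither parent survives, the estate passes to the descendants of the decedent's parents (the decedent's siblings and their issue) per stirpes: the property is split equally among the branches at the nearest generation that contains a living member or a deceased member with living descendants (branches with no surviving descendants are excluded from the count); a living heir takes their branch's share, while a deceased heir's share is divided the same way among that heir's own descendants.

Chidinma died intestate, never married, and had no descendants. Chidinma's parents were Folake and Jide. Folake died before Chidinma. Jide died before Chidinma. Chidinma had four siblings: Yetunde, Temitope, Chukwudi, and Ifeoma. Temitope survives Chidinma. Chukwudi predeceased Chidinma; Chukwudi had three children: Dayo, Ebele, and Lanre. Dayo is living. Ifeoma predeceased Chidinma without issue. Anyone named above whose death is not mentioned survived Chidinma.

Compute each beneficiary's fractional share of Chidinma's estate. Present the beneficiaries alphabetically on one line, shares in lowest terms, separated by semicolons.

Neither parent survives and there are no descendants, so the estate passes to Chidinma's siblings and their issue per stirpes.
Ifeoma left no surviving issue, so that branch lapses and is disregarded.
The estate is divided into 3 equal shares of 1/3 among Yetunde, Temitope, Chukwudi.
Yetunde is living and takes 1/3.
Temitope is living and takes 1/3.
Chukwudi predeceased; the 1/3 allotted to Chukwudi's branch passes to Chukwudi's issue by representation.
The 1/3 is divided into 3 equal shares of 1/9 among Dayo, Ebele, Lanre.
Dayo is living and takes 1/9.
Ebele is living and takes 1/9.
Lanre is living and takes 1/9.

Dayo 1/9; Ebele 1/9; Lanre 1/9; Temitope 1/3; Yetunde 1/3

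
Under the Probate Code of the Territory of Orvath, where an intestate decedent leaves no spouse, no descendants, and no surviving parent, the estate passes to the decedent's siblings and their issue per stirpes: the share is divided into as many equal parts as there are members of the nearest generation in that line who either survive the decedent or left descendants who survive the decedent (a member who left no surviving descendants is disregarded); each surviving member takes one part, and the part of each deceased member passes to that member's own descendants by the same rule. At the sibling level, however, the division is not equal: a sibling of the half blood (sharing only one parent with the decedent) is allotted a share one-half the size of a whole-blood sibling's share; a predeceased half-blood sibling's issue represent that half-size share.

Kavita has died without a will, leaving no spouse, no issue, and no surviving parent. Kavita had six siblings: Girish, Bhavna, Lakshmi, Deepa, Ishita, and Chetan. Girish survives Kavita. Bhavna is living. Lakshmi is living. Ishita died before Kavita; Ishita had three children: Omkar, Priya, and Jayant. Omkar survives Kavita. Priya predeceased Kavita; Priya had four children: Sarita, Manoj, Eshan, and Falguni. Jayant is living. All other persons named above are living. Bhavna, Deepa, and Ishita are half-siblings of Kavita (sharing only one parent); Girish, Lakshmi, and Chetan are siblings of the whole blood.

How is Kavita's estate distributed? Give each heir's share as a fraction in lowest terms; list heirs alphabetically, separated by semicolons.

Bhavna 1/9; Chetan 2/9; Deepa 1/9; Eshan 1/108; Falguni 1/108; Girish 2/9; Jayant 1/27; Lakshmi 2/9; Manoj 1/108; Omkar 1/27; Sarita 1/108

No spouse, descendants, or parent survives, so the estate passes to Kavita's siblings per stirpes.
Half-blood siblings count for one-half the weight of whole-blood siblings at the initial division.
Dividing 1 in proportion to weights (total weight 9/2): Girish (weight 1) → 2/9; Bhavna (weight 1/2) → 1/9; Lakshmi (weight 1) → 2/9; Deepa (weight 1/2) → 1/9; Ishita (weight 1/2) → 1/9; Chetan (weight 1) → 2/9.
Girish is living and takes 2/9.
Bhavna is living and takes 1/9.
Lakshmi is living and takes 2/9.
Deepa is living and takes 1/9.
Ishita predeceased; the 1/9 allotted to Ishita's branch passes to Ishita's issue by representation.
The 1/9 is divided into 3 equal shares of 1/27 among Omkar, Priya, Jayant.
Omkar is living and takes 1/27.
Priya predeceased; the 1/27 allotted to Priya's branch passes to Priya's issue by representation.
The 1/27 is divided into 4 equal shares of 1/108 among Sarita, Manoj, Eshan, Falguni.
Sarita is living and takes 1/108.
Manoj is living and takes 1/108.
Eshan is living and takes 1/108.
Falguni is living and takes 1/108.
Jayant is living and takes 1/27.
Chetan is living and takes 2/9.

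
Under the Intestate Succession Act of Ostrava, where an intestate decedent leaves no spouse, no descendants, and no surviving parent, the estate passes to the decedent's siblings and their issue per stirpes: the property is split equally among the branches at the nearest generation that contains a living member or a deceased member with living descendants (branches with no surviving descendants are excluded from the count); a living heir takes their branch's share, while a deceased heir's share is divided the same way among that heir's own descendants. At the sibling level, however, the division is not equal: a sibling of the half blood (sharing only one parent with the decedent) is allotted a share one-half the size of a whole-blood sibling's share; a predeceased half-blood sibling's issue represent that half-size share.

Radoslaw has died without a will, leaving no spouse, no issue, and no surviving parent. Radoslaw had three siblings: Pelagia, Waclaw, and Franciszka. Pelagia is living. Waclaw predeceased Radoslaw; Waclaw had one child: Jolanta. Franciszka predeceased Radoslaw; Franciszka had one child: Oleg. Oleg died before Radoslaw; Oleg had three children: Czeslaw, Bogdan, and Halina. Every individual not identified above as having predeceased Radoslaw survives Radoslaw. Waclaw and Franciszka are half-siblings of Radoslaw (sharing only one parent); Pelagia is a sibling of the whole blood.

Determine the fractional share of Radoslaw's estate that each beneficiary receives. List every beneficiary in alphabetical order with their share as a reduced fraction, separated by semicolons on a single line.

Bogdan 1/12; Czeslaw 1/12; Halina 1/12; Jolanta 1/4; Pelagia 1/2

No spouse, descendants, or parent survives, so the estate passes to Radoslaw's siblings per stirpes.
Half-blood siblings count for one-half the weight of whole-blood siblings at the initial division.
Dividing 1 in proportion to weights (total weight 2): Pelagia (weight 1) → 1/2; Waclaw (weight 1/2) → 1/4; Franciszka (weight 1/2) → 1/4.
Pelagia is living and takes 1/2.
Waclaw predeceased; the 1/4 allotted to Waclaw's branch passes to Waclaw's issue by representation.
Jolanta is the sole taker at this level and receives the full 1/4.
Franciszka predeceased; the 1/4 allotted to Franciszka's branch passes to Franciszka's issue by representation.
Oleg's line is the sole branch at this level, so the full 1/4 passes to Oleg's issue by representation.
The 1/4 is divided into 3 equal shares of 1/12 among Czeslaw, Bogdan, Halina.
Czeslaw is living and takes 1/12.
Bogdan is living and takes 1/12.
Halina is living and takes 1/12.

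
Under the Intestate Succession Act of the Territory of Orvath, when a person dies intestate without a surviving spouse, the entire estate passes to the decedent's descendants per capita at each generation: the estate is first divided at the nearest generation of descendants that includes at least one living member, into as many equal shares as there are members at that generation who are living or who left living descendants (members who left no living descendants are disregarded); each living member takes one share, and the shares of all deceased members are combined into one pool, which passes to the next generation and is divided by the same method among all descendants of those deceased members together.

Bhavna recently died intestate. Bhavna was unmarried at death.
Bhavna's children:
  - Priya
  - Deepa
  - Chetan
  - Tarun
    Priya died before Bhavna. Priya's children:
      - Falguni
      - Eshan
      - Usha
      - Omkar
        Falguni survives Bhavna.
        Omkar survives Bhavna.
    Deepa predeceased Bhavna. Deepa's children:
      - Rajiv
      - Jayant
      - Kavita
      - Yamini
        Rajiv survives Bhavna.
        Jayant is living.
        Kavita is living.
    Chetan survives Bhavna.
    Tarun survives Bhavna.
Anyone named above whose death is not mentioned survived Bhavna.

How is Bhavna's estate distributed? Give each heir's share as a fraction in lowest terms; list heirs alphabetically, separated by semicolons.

Chetan 1/4; Eshan 1/16; Falguni 1/16; Jayant 1/16; Kavita 1/16; Omkar 1/16; Rajiv 1/16; Tarun 1/4; Usha 1/16; Yamini 1/16

There is no surviving spouse, so the entire estate passes to Bhavna's descendants per capita at each generation.
At generation 1 (Priya, Deepa, Chetan, Tarun) there are 4 shares of (1)/4 = 1/4 each.
Living: Chetan and Tarun — each takes 1/4.
Deceased: Priya and Deepa. Their combined 1/2 is pooled and carried to generation 2.
At generation 2 (Falguni, Eshan, Usha, Omkar, Rajiv, Jayant, Kavita, Yamini) there are 8 shares of (1/2)/8 = 1/16 each.
Living: Falguni, Eshan, Usha, Omkar, Rajiv, Jayant, Kavita, and Yamini — each takes 1/16.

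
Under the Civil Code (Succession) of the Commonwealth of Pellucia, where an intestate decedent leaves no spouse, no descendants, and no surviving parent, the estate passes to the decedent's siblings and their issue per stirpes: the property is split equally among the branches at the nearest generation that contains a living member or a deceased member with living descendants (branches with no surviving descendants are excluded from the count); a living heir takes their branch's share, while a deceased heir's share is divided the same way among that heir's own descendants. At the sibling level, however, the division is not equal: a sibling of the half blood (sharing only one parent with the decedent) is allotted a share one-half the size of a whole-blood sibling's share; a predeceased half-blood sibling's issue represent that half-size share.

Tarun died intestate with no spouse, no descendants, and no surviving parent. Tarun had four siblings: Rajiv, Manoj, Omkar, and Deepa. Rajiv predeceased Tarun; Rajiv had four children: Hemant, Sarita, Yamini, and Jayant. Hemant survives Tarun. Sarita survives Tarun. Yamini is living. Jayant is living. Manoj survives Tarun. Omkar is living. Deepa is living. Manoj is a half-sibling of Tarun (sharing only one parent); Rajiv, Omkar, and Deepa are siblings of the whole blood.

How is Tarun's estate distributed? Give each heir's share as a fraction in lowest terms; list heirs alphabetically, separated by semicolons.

Deepa 2/7; Hemant 1/14; Jayant 1/14; Manoj 1/7; Omkar 2/7; Sarita 1/14; Yamini 1/14

No spouse, descendants, or parent survives, so the estate passes to Tarun's siblings per stirpes.
Half-blood siblings count for one-half the weight of whole-blood siblings at the initial division.
Dividing 1 in proportion to weights (total weight 7/2): Rajiv (weight 1) → 2/7; Manoj (weight 1/2) → 1/7; Omkar (weight 1) → 2/7; Deepa (weight 1) → 2/7.
Rajiv predeceased; the 2/7 allotted to Rajiv's branch passes to Rajiv's issue by representation.
The 2/7 is divided into 4 equal shares of 1/14 among Hemant, Sarita, Yamini, Jayant.
Hemant is living and takes 1/14.
Sarita is living and takes 1/14.
Yamini is living and takes 1/14.
Jayant is living and takes 1/14.
Manoj is living and takes 1/7.
Omkar is living and takes 2/7.
Deepa is living and takes 2/7.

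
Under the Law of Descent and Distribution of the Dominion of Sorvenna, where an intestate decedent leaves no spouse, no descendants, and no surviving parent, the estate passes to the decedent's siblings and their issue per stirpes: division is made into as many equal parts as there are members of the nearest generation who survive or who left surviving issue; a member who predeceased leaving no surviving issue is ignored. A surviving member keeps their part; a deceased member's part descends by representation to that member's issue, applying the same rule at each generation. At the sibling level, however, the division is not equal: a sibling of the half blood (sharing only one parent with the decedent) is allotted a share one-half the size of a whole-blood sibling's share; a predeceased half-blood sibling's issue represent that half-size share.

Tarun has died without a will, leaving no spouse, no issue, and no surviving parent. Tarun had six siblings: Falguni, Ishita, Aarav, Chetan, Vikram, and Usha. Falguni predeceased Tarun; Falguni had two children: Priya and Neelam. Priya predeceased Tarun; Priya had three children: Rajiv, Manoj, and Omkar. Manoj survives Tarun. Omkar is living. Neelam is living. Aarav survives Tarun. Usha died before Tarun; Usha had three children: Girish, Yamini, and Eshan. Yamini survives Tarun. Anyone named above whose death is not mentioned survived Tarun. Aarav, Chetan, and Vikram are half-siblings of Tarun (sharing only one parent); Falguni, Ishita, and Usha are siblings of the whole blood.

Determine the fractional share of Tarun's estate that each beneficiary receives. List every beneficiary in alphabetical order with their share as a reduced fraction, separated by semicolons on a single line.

No spouse, descendants, or parent survives, so the estate passes to Tarun's siblings per stirpes.
Half-blood siblings count for one-half the weight of whole-blood siblings at the initial division.
Dividing 1 in proportion to weights (total weight 9/2): Falguni (weight 1) → 2/9; Ishita (weight 1) → 2/9; Aarav (weight 1/2) → 1/9; Chetan (weight 1/2) → 1/9; Vikram (weight 1/2) → 1/9; Usha (weight 1) → 2/9.
Falguni predeceased; the 2/9 allotted to Falguni's branch passes to Falguni's issue by representation.
The 2/9 is divided into 2 equal shares of 1/9 among Priya, Neelam.
Priya predeceased; the 1/9 allotted to Priya's branch passes to Priya's issue by representation.
The 1/9 is divided into 3 equal shares of 1/27 among Rajiv, Manoj, Omkar.
Rajiv is living and takes 1/27.
Manoj is living and takes 1/27.
Omkar is living and takes 1/27.
Neelam is living and takes 1/9.
Ishita is living and takes 2/9.
Aarav is living and takes 1/9.
Chetan is living and takes 1/9.
Vikram is living and takes 1/9.
Usha predeceased; the 2/9 allotted to Usha's branch passes to Usha's issue by representation.
The 2/9 is divided into 3 equal shares of 2/27 among Girish, Yamini, Eshan.
Girish is living and takes 2/27.
Yamini is living and takes 2/27.
Eshan is living and takes 2/27.

Aarav 1/9; Chetan 1/9; Eshan 2/27; Girish 2/27; Ishita 2/9; Manoj 1/27; Neelam 1/9; Omkar 1/27; Rajiv 1/27; Vikram 1/9; Yamini 2/27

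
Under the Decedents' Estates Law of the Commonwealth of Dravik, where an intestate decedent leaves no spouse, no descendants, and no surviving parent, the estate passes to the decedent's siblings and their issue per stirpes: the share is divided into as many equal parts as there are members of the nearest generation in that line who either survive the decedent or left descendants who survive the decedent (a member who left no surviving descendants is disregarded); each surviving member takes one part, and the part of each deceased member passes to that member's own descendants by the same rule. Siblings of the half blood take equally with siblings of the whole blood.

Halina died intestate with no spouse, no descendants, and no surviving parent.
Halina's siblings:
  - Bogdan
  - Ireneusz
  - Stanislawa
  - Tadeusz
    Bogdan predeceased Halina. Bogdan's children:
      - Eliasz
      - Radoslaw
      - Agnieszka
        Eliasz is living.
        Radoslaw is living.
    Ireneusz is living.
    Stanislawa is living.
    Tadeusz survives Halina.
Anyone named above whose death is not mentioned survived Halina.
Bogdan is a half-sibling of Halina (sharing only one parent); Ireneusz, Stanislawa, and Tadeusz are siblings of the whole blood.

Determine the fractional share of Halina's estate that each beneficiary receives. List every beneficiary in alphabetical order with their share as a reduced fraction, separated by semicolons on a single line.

Agnieszka 1/12; Eliasz 1/12; Ireneusz 1/4; Radoslaw 1/12; Stanislawa 1/4; Tadeusz 1/4

No spouse, descendants, or parent survives, so the estate passes to Halina's siblings per stirpes.
Half-blood and whole-blood siblings take equally under the stated rule.
The estate is divided into 4 equal shares of 1/4 among Bogdan, Ireneusz, Stanislawa, Tadeusz.
Bogdan predeceased; the 1/4 allotted to Bogdan's branch passes to Bogdan's issue by representation.
The 1/4 is divided into 3 equal shares of 1/12 among Eliasz, Radoslaw, Agnieszka.
Eliasz is living and takes 1/12.
Radoslaw is living and takes 1/12.
Agnieszka is living and takes 1/12.
Ireneusz is living and takes 1/4.
Stanislawa is living and takes 1/4.
Tadeusz is living and takes 1/4.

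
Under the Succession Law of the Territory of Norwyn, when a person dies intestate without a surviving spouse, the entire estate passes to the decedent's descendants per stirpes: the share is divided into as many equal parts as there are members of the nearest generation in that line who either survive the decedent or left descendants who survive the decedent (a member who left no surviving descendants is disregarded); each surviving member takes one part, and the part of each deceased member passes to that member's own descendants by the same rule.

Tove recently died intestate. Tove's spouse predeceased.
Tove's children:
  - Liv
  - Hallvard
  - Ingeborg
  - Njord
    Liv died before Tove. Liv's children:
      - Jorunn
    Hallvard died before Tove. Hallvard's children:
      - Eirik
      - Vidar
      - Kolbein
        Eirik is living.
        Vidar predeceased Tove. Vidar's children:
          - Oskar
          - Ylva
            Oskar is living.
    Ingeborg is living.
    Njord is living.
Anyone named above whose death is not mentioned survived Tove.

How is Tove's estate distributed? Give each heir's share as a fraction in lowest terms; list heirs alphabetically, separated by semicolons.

Eirik 1/12; Ingeborg 1/4; Jorunn 1/4; Kolbein 1/12; Njord 1/4; Oskar 1/24; Ylva 1/24

There is no surviving spouse, so the entire estate passes to Tove's descendants per stirpes.
The estate is divided into 4 equal shares of 1/4 among Liv, Hallvard, Ingeborg, Njord.
Liv predeceased; the 1/4 allotted to Liv's branch passes to Liv's issue by representation.
Jorunn is the sole taker at this level and receives the full 1/4.
Hallvard predeceased; the 1/4 allotted to Hallvard's branch passes to Hallvard's issue by representation.
The 1/4 is divided into 3 equal shares of 1/12 among Eirik, Vidar, Kolbein.
Eirik is living and takes 1/12.
Vidar predeceased; the 1/12 allotted to Vidar's branch passes to Vidar's issue by representation.
The 1/12 is divided into 2 equal shares of 1/24 among Oskar, Ylva.
Oskar is living and takes 1/24.
Ylva is living and takes 1/24.
Kolbein is living and takes 1/12.
Ingeborg is living and takes 1/4.
Njord is living and takes 1/4.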